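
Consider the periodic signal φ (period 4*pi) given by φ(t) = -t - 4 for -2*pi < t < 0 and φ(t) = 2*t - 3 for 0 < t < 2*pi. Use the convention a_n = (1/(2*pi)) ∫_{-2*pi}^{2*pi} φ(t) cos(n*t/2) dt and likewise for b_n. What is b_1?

2/pi + 2

b_1 = (1/(2*pi)) ∫_{-2*pi}^{2*pi} φ(t) sin(t/2) dt.
Split the integral at the breakpoints.
Integrating by parts (boundary term plus one more integral), an antiderivative of (-t - 4) sin(t/2) is 2*t*cos(t/2) - 4*sin(t/2) + 8*cos(t/2); evaluating from -2*pi to 0: ∫_{-2*pi}^{0} (-t - 4) sin(t/2) dt = (8) - (-8 + 4*pi) = 16 - 4*pi.
Integrating by parts (boundary term plus one more integral), an antiderivative of (2*t - 3) sin(t/2) is -4*t*cos(t/2) + 8*sin(t/2) + 6*cos(t/2); evaluating from 0 to 2*pi: ∫_{0}^{2*pi} (2*t - 3) sin(t/2) dt = (-6 + 8*pi) - (6) = -12 + 8*pi.
Summing the pieces and multiplying by (1/(2*pi)) gives b_1 = 2/pi + 2.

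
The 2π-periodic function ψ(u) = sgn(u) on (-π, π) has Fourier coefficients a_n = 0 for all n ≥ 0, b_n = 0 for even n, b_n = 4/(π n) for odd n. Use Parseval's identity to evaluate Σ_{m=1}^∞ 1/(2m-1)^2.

pi**2/8

Parseval: Σ b_n^2 = (1/π) ∫_{-π}^{π} ψ(u)^2 du = 2.
Only odd n contribute, with b_n^2 = 16/(π^2 n^2), so Σ_{m≥1} 1/(2m-1)^2 = π^2·(2)/16 = pi**2/8.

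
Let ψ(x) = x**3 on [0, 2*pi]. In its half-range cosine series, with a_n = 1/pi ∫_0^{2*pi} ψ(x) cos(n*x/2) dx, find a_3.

16*(4 - 9*pi**2)/(27*pi)

a_3 = 1/pi ∫_0^{2*pi} (x**3) cos(3*x/2) dx.
Integrating by parts three times (tabular method), an antiderivative of (x**3) cos(3*x/2) is 2*x**3*sin(3*x/2)/3 + 4*x**2*cos(3*x/2)/3 - 16*x*sin(3*x/2)/9 - 32*cos(3*x/2)/27; evaluating from 0 to 2*pi: ∫_{0}^{2*pi} (x**3) cos(3*x/2) dx = (32/27 - 16*pi**2/3) - (-32/27) = 64/27 - 16*pi**2/3.
Hence a_3 = (1/pi)·(64/27 - 16*pi**2/3) = 16*(4 - 9*pi**2)/(27*pi).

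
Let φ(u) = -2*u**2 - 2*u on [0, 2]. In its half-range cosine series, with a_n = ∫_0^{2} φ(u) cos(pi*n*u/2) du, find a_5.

a_5 = ∫_0^{2} (-2*u**2 - 2*u) cos(5*pi*u/2) du.
Integrating by parts twice (tabular method), an antiderivative of (-2*u**2 - 2*u) cos(5*pi*u/2) is -4*u**2*sin(5*pi*u/2)/(5*pi) - 4*u*sin(5*pi*u/2)/(5*pi) - 16*u*cos(5*pi*u/2)/(25*pi**2) + 32*sin(5*pi*u/2)/(125*pi**3) - 8*cos(5*pi*u/2)/(25*pi**2); evaluating from 0 to 2: ∫_{0}^{2} (-2*u**2 - 2*u) cos(5*pi*u/2) du = (8/(5*pi**2)) - (-8/(25*pi**2)) = 48/(25*pi**2).
Hence a_5 = 48/(25*pi**2).

48/(25*pi**2)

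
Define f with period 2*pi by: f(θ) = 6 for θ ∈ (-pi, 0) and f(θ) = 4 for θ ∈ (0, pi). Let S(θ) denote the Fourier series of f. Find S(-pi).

5

At θ = -pi the one-sided limits are f(-pi^-) = 4 and f(-pi^+) = 6.
By Dirichlet's theorem the series converges to their average, [(4) + (6)]/2 = 5.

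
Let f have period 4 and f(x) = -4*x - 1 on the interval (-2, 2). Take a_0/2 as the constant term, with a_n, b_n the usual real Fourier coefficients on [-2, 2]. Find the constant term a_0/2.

-1

a_0 = 1/2 ∫_{-2}^{2} f(x) dx = 1/2 · (-4) = -2.
So the constant term a_0/2 = -1.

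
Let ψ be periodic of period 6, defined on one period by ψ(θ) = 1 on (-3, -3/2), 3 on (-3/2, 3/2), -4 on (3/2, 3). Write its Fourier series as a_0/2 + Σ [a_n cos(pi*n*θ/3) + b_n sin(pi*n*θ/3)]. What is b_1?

-5/pi

b_1 = 1/3 ∫_{-3}^{3} ψ(θ) sin(pi*θ/3) dθ.
Split the integral at the breakpoints.
Directly, an antiderivative of (1) sin(pi*θ/3) is -3*cos(pi*θ/3)/pi; evaluating from -3 to -3/2: ∫_{-3}^{-3/2} (1) sin(pi*θ/3) dθ = (0) - (3/pi) = -3/pi.
Directly, an antiderivative of (3) sin(pi*θ/3) is -9*cos(pi*θ/3)/pi; evaluating from -3/2 to 3/2: ∫_{-3/2}^{3/2} (3) sin(pi*θ/3) dθ = (0) - (0) = 0.
Directly, an antiderivative of (-4) sin(pi*θ/3) is 12*cos(pi*θ/3)/pi; evaluating from 3/2 to 3: ∫_{3/2}^{3} (-4) sin(pi*θ/3) dθ = (-12/pi) - (0) = -12/pi.
Summing the pieces and multiplying by (1/3) gives b_1 = -5/pi.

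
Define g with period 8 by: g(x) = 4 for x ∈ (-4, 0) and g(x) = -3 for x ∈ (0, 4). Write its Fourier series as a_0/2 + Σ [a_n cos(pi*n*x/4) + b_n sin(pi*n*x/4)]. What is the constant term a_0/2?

a_0 = 1/4 ∫_{-4}^{4} g(x) dx = 1/4 · (4) = 1.
So the constant term a_0/2 = 1/2.

1/2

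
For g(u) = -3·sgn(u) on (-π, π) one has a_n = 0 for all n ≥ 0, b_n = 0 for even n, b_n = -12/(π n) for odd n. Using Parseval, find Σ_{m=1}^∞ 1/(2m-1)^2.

pi**2/8

Parseval: Σ b_n^2 = (1/π) ∫_{-π}^{π} g(u)^2 du = 18.
Only odd n contribute, with b_n^2 = 144/(π^2 n^2), so Σ_{m≥1} 1/(2m-1)^2 = π^2·(18)/144 = pi**2/8.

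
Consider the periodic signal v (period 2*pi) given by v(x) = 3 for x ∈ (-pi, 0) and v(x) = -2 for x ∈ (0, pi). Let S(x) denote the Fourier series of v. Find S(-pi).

At x = -pi the one-sided limits are v(-pi^-) = -2 and v(-pi^+) = 3.
By Dirichlet's theorem the series converges to their average, [(-2) + (3)]/2 = 1/2.

1/2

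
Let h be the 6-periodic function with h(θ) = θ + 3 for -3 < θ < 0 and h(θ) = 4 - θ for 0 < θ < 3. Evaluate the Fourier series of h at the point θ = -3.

1/2

At θ = -3 the one-sided limits are h(-3^-) = 1 and h(-3^+) = 0.
By Dirichlet's theorem the series converges to their average, [(1) + (0)]/2 = 1/2.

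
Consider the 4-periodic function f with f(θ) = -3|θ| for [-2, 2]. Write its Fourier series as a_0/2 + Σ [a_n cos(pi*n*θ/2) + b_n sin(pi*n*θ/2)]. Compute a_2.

a_2 = 1/2 ∫_{-2}^{2} f(θ) cos(pi*θ) dθ.
f is even and cos(pi*θ) is even, so the integrand is even and a_2 = ∫_0^{2} f(θ) cos(pi*θ) dθ.
Integrating by parts (boundary term plus one more integral), an antiderivative of (-3*θ) cos(pi*θ) is -3*θ*sin(pi*θ)/pi - 3*cos(pi*θ)/pi**2; evaluating from 0 to 2: ∫_{0}^{2} (-3*θ) cos(pi*θ) dθ = (-3/pi**2) - (-3/pi**2) = 0.
Hence a_2 = 0.

0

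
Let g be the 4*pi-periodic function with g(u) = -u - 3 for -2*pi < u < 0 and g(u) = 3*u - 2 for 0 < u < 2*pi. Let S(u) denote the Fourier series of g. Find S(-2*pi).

-5/2 + 4*pi

u = -2*pi differs from u = 2*pi by -1 full period(s), and the series is 4*pi-periodic.
At u = 2*pi the one-sided limits are g(2*pi^-) = -2 + 6*pi and g(2*pi^+) = -3 + 2*pi.
By Dirichlet's theorem the series converges to their average, [(-2 + 6*pi) + (-3 + 2*pi)]/2 = -5/2 + 4*pi.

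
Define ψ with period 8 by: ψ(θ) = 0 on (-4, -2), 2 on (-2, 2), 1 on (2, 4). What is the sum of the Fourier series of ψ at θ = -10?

θ = -10 differs from θ = -2 by -1 full period(s), and the series is 8-periodic.
At θ = -2 the one-sided limits are ψ(-2^-) = 0 and ψ(-2^+) = 2.
By Dirichlet's theorem the series converges to their average, [(0) + (2)]/2 = 1.

1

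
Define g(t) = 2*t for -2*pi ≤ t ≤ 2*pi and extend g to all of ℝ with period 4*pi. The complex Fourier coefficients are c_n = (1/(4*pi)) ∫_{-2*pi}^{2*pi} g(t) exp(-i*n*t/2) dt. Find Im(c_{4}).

Since g is real-valued, Im(c_{4}) = -(1/(4*pi)) ∫_{-2*pi}^{2*pi} g(t) sin(2*t) dt = -b_{4}/2.
g is odd and sin(2*t) is odd, so the integrand is even: ∫_{-2*pi}^{2*pi} g(t) sin(2*t) dt = 2∫_0^{2*pi} g(t) sin(2*t) dt.
Integrating by parts (boundary term plus one more integral), an antiderivative of (2*t) sin(2*t) is -t*cos(2*t) + sin(2*t)/2; evaluating from 0 to 2*pi: ∫_{0}^{2*pi} (2*t) sin(2*t) dt = (-2*pi) - (0) = -2*pi.
So ∫_{-2*pi}^{2*pi} g(t) sin(2*t) dt = -4*pi.
Hence Im(c_{4}) = (-1/(4*pi))·(-4*pi) = 1.

1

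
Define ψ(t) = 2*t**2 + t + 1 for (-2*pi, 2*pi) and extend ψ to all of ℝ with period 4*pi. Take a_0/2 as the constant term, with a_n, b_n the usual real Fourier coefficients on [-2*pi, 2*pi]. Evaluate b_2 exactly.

b_2 = (1/(2*pi)) ∫_{-2*pi}^{2*pi} ψ(t) sin(t) dt.
Integrating by parts twice (tabular method), an antiderivative of (2*t**2 + t + 1) sin(t) is -2*t**2*cos(t) + 4*t*sin(t) - t*cos(t) + sin(t) + 3*cos(t); evaluating from -2*pi to 2*pi: ∫_{-2*pi}^{2*pi} (2*t**2 + t + 1) sin(t) dt = (-8*pi**2 - 2*pi + 3) - (-8*pi**2 + 3 + 2*pi) = -4*pi.
Hence b_2 = (1/(2*pi))·(-4*pi) = -2.

-2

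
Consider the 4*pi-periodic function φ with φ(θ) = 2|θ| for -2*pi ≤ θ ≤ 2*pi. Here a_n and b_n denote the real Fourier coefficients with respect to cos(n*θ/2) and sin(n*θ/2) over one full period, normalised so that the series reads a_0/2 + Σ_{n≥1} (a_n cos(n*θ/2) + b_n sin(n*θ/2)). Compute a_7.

-16/(49*pi)

a_7 = (1/(2*pi)) ∫_{-2*pi}^{2*pi} φ(θ) cos(7*θ/2) dθ.
φ is even and cos(7*θ/2) is even, so the integrand is even and a_7 = 1/pi ∫_0^{2*pi} φ(θ) cos(7*θ/2) dθ.
Integrating by parts (boundary term plus one more integral), an antiderivative of (2*θ) cos(7*θ/2) is 4*θ*sin(7*θ/2)/7 + 8*cos(7*θ/2)/49; evaluating from 0 to 2*pi: ∫_{0}^{2*pi} (2*θ) cos(7*θ/2) dθ = (-8/49) - (8/49) = -16/49.
Hence a_7 = (1/pi)·(-16/49) = -16/(49*pi).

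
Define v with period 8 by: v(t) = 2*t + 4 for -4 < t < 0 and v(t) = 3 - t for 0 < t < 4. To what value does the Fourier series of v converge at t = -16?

t = -16 differs from t = 0 by -2 full period(s), and the series is 8-periodic.
At t = 0 the one-sided limits are v(0^-) = 4 and v(0^+) = 3.
By Dirichlet's theorem the series converges to their average, [(4) + (3)]/2 = 7/2.

7/2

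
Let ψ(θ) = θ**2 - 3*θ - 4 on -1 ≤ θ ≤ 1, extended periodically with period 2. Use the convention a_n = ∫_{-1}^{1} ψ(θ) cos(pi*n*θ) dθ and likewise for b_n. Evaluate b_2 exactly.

b_2 = ∫_{-1}^{1} ψ(θ) sin(2*pi*θ) dθ.
Integrating by parts twice (tabular method), an antiderivative of (θ**2 - 3*θ - 4) sin(2*pi*θ) is -θ**2*cos(2*pi*θ)/(2*pi) + θ*sin(2*pi*θ)/(2*pi**2) + 3*θ*cos(2*pi*θ)/(2*pi) - 3*sin(2*pi*θ)/(4*pi**2) + cos(2*pi*θ)/(4*pi**3) + 2*cos(2*pi*θ)/pi; evaluating from -1 to 1: ∫_{-1}^{1} (θ**2 - 3*θ - 4) sin(2*pi*θ) dθ = (1/(4*pi**3) + 3/pi) - (1/(4*pi**3)) = 3/pi.
Hence b_2 = 3/pi.

3/pi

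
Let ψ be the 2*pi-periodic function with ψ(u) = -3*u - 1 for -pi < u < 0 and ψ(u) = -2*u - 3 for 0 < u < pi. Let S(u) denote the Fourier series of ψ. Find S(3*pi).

u = 3*pi differs from u = -pi by 2 full period(s), and the series is 2*pi-periodic.
At u = -pi the one-sided limits are ψ(-pi^-) = -2*pi - 3 and ψ(-pi^+) = -1 + 3*pi.
By Dirichlet's theorem the series converges to their average, [(-2*pi - 3) + (-1 + 3*pi)]/2 = -2 + pi/2.

-2 + pi/2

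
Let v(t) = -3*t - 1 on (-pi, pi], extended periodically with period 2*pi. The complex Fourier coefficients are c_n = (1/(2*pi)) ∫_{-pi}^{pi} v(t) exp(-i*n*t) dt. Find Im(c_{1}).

3

Since v is real-valued, Im(c_{1}) = -(1/(2*pi)) ∫_{-pi}^{pi} v(t) sin(t) dt = -b_{1}/2.
Integrating by parts (boundary term plus one more integral), an antiderivative of (-3*t - 1) sin(t) is 3*t*cos(t) - 3*sin(t) + cos(t); evaluating from -pi to pi: ∫_{-pi}^{pi} (-3*t - 1) sin(t) dt = (-3*pi - 1) - (-1 + 3*pi) = -6*pi.
Hence Im(c_{1}) = (-1/(2*pi))·(-6*pi) = 3.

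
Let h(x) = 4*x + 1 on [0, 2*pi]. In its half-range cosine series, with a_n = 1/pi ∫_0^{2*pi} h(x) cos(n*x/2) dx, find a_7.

-32/(49*pi)

a_7 = 1/pi ∫_0^{2*pi} (4*x + 1) cos(7*x/2) dx.
Integrating by parts (boundary term plus one more integral), an antiderivative of (4*x + 1) cos(7*x/2) is 8*x*sin(7*x/2)/7 + 2*sin(7*x/2)/7 + 16*cos(7*x/2)/49; evaluating from 0 to 2*pi: ∫_{0}^{2*pi} (4*x + 1) cos(7*x/2) dx = (-16/49) - (16/49) = -32/49.
Hence a_7 = (1/pi)·(-32/49) = -32/(49*pi).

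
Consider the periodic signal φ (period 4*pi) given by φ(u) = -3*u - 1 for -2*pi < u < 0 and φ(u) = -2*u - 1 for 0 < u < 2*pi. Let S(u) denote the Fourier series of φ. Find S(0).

-1

φ is continuous at u = 0 with value -1, so the series converges to -1 there.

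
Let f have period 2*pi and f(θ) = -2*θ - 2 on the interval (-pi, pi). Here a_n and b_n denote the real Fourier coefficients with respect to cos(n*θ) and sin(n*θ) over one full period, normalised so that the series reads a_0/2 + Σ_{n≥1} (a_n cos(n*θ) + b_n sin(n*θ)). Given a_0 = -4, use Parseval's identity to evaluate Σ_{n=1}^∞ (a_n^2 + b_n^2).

Parseval: a_0^2/2 + Σ_{n≥1} (a_n^2+b_n^2) = 1/pi ∫_{-pi}^{pi} f(θ)^2 dθ = 8 + 8*pi**2/3.
Subtract a_0^2/2 = 8: Σ (a_n^2+b_n^2) = 8*pi**2/3.

8*pi**2/3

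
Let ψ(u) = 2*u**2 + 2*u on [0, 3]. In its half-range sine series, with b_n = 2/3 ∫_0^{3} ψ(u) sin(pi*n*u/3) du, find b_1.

b_1 = 2/3 ∫_0^{3} (2*u**2 + 2*u) sin(pi*u/3) du.
Integrating by parts twice (tabular method), an antiderivative of (2*u**2 + 2*u) sin(pi*u/3) is -6*u**2*cos(pi*u/3)/pi + 36*u*sin(pi*u/3)/pi**2 - 6*u*cos(pi*u/3)/pi + 18*sin(pi*u/3)/pi**2 + 108*cos(pi*u/3)/pi**3; evaluating from 0 to 3: ∫_{0}^{3} (2*u**2 + 2*u) sin(pi*u/3) du = (-108/pi**3 + 72/pi) - (108/pi**3) = -216/pi**3 + 72/pi.
Hence b_1 = (2/3)·(-216/pi**3 + 72/pi) = -144/pi**3 + 48/pi.

-144/pi**3 + 48/pi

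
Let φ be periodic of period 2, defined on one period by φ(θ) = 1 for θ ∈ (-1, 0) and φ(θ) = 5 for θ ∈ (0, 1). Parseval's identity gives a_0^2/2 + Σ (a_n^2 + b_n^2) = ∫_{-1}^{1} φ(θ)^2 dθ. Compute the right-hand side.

26

∫_{-1}^{1} φ(θ)^2 dθ = 26.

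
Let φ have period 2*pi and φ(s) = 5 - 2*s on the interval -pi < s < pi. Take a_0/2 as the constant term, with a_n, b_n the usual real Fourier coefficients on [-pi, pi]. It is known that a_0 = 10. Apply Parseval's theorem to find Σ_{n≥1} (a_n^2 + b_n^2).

8*pi**2/3

Parseval: a_0^2/2 + Σ_{n≥1} (a_n^2+b_n^2) = 1/pi ∫_{-pi}^{pi} φ(s)^2 ds = 8*pi**2/3 + 50.
Subtract a_0^2/2 = 50: Σ (a_n^2+b_n^2) = 8*pi**2/3.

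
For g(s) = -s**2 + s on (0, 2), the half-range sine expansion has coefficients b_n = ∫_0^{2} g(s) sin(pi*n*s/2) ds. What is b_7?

b_7 = ∫_0^{2} (-s**2 + s) sin(7*pi*s/2) ds.
Integrating by parts twice (tabular method), an antiderivative of (-s**2 + s) sin(7*pi*s/2) is 2*s**2*cos(7*pi*s/2)/(7*pi) - 8*s*sin(7*pi*s/2)/(49*pi**2) - 2*s*cos(7*pi*s/2)/(7*pi) + 4*sin(7*pi*s/2)/(49*pi**2) - 16*cos(7*pi*s/2)/(343*pi**3); evaluating from 0 to 2: ∫_{0}^{2} (-s**2 + s) sin(7*pi*s/2) ds = (4*(4 - 49*pi**2)/(343*pi**3)) - (-16/(343*pi**3)) = 4*(8 - 49*pi**2)/(343*pi**3).
Hence b_7 = 4*(8 - 49*pi**2)/(343*pi**3).

4*(8 - 49*pi**2)/(343*pi**3)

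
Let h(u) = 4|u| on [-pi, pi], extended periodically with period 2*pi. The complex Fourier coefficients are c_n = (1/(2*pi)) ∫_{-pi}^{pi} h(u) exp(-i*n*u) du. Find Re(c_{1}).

-8/pi

Since h is real-valued, Re(c_{1}) = (1/(2*pi)) ∫_{-pi}^{pi} h(u) cos(u) du = a_{1}/2.
h is even and cos(u) is even, so the integrand is even: ∫_{-pi}^{pi} h(u) cos(u) du = 2∫_0^{pi} h(u) cos(u) du.
Integrating by parts (boundary term plus one more integral), an antiderivative of (4*u) cos(u) is 4*u*sin(u) + 4*cos(u); evaluating from 0 to pi: ∫_{0}^{pi} (4*u) cos(u) du = (-4) - (4) = -8.
So ∫_{-pi}^{pi} h(u) cos(u) du = -16.
Hence Re(c_{1}) = (1/(2*pi))·(-16) = -8/pi.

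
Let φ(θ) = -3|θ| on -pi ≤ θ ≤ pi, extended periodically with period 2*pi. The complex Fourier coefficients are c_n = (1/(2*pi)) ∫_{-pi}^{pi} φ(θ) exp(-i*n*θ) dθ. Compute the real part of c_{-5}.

Since φ is real-valued, Re(c_{-5}) = (1/(2*pi)) ∫_{-pi}^{pi} φ(θ) cos(-5*θ) dθ = a_{5}/2.
φ is even and cos(-5*θ) is even, so the integrand is even: ∫_{-pi}^{pi} φ(θ) cos(-5*θ) dθ = 2∫_0^{pi} φ(θ) cos(-5*θ) dθ.
Integrating by parts (boundary term plus one more integral), an antiderivative of (-3*θ) cos(-5*θ) is -3*θ*sin(5*θ)/5 - 3*cos(5*θ)/25; evaluating from 0 to pi: ∫_{0}^{pi} (-3*θ) cos(-5*θ) dθ = (3/25) - (-3/25) = 6/25.
So ∫_{-pi}^{pi} φ(θ) cos(-5*θ) dθ = 12/25.
Hence Re(c_{-5}) = (1/(2*pi))·(12/25) = 6/(25*pi).

6/(25*pi)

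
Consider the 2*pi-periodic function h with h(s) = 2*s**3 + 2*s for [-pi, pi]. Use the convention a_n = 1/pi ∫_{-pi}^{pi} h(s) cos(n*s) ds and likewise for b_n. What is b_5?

b_5 = 1/pi ∫_{-pi}^{pi} h(s) sin(5*s) ds.
h is odd and sin(5*s) is odd, so the integrand is even and b_5 = 2/pi ∫_0^{pi} h(s) sin(5*s) ds.
Integrating by parts three times (tabular method), an antiderivative of (2*s**3 + 2*s) sin(5*s) is -2*s**3*cos(5*s)/5 + 6*s**2*sin(5*s)/25 - 38*s*cos(5*s)/125 + 38*sin(5*s)/625; evaluating from 0 to pi: ∫_{0}^{pi} (2*s**3 + 2*s) sin(5*s) ds = (2*pi*(19 + 25*pi**2)/125) - (0) = 2*pi*(19 + 25*pi**2)/125.
Hence b_5 = (2/pi)·(2*pi*(19 + 25*pi**2)/125) = 76/125 + 4*pi**2/5.

76/125 + 4*pi**2/5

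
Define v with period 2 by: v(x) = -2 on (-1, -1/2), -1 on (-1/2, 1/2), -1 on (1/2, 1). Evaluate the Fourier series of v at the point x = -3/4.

-2

v is continuous at x = -3/4 with value -2, so the series converges to -2 there.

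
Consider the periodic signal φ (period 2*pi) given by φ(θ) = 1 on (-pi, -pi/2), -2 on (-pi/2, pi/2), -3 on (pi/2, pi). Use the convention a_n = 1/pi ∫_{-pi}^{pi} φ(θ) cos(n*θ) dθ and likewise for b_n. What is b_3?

b_3 = 1/pi ∫_{-pi}^{pi} φ(θ) sin(3*θ) dθ.
Split the integral at the breakpoints.
Directly, an antiderivative of (1) sin(3*θ) is -cos(3*θ)/3; evaluating from -pi to -pi/2: ∫_{-pi}^{-pi/2} (1) sin(3*θ) dθ = (0) - (1/3) = -1/3.
Directly, an antiderivative of (-2) sin(3*θ) is 2*cos(3*θ)/3; evaluating from -pi/2 to pi/2: ∫_{-pi/2}^{pi/2} (-2) sin(3*θ) dθ = (0) - (0) = 0.
Directly, an antiderivative of (-3) sin(3*θ) is cos(3*θ); evaluating from pi/2 to pi: ∫_{pi/2}^{pi} (-3) sin(3*θ) dθ = (-1) - (0) = -1.
Summing the pieces and multiplying by (1/pi) gives b_3 = -4/(3*pi).

-4/(3*pi)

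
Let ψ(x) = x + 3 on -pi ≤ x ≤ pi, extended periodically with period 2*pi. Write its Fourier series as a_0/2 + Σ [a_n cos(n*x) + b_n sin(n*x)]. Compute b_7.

b_7 = 1/pi ∫_{-pi}^{pi} ψ(x) sin(7*x) dx.
Integrating by parts (boundary term plus one more integral), an antiderivative of (x + 3) sin(7*x) is -x*cos(7*x)/7 + sin(7*x)/49 - 3*cos(7*x)/7; evaluating from -pi to pi: ∫_{-pi}^{pi} (x + 3) sin(7*x) dx = (3/7 + pi/7) - (3/7 - pi/7) = 2*pi/7.
Hence b_7 = (1/pi)·(2*pi/7) = 2/7.

2/7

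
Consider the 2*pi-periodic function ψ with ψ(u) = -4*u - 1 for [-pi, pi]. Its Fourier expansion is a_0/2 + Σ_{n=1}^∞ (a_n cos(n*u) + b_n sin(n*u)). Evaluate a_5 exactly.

0

a_5 = 1/pi ∫_{-pi}^{pi} ψ(u) cos(5*u) du.
Integrating by parts (boundary term plus one more integral), an antiderivative of (-4*u - 1) cos(5*u) is -4*u*sin(5*u)/5 - sin(5*u)/5 - 4*cos(5*u)/25; evaluating from -pi to pi: ∫_{-pi}^{pi} (-4*u - 1) cos(5*u) du = (4/25) - (4/25) = 0.
Hence a_5 = (1/pi)·(0) = 0.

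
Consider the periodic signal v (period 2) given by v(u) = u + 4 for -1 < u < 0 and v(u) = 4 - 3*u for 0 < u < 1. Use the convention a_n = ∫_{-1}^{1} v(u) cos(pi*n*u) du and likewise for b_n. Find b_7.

b_7 = ∫_{-1}^{1} v(u) sin(7*pi*u) du.
Split the integral at the breakpoints.
Integrating by parts (boundary term plus one more integral), an antiderivative of (u + 4) sin(7*pi*u) is -u*cos(7*pi*u)/(7*pi) + sin(7*pi*u)/(49*pi**2) - 4*cos(7*pi*u)/(7*pi); evaluating from -1 to 0: ∫_{-1}^{0} (u + 4) sin(7*pi*u) du = (-4/(7*pi)) - (3/(7*pi)) = -1/pi.
Integrating by parts (boundary term plus one more integral), an antiderivative of (4 - 3*u) sin(7*pi*u) is 3*u*cos(7*pi*u)/(7*pi) - 3*sin(7*pi*u)/(49*pi**2) - 4*cos(7*pi*u)/(7*pi); evaluating from 0 to 1: ∫_{0}^{1} (4 - 3*u) sin(7*pi*u) du = (1/(7*pi)) - (-4/(7*pi)) = 5/(7*pi).
Summing the pieces gives b_7 = -2/(7*pi).

-2/(7*pi)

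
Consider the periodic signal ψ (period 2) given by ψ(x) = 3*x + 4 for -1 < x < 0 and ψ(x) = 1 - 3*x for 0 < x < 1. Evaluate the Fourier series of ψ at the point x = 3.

x = 3 differs from x = -1 by 2 full period(s), and the series is 2-periodic.
At x = -1 the one-sided limits are ψ(-1^-) = -2 and ψ(-1^+) = 1.
By Dirichlet's theorem the series converges to their average, [(-2) + (1)]/2 = -1/2.

-1/2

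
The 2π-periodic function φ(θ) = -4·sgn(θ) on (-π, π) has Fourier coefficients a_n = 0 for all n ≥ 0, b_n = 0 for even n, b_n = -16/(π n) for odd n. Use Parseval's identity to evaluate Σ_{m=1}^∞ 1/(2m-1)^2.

pi**2/8

Parseval: Σ b_n^2 = (1/π) ∫_{-π}^{π} φ(θ)^2 dθ = 32.
Only odd n contribute, with b_n^2 = 256/(π^2 n^2), so Σ_{m≥1} 1/(2m-1)^2 = π^2·(32)/256 = pi**2/8.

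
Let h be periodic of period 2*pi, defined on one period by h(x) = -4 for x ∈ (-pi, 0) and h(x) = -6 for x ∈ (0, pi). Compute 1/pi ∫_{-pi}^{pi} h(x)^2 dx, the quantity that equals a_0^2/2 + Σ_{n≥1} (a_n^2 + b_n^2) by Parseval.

52

1/pi ∫_{-pi}^{pi} h(x)^2 dx = 1/pi · (52*pi) = 52.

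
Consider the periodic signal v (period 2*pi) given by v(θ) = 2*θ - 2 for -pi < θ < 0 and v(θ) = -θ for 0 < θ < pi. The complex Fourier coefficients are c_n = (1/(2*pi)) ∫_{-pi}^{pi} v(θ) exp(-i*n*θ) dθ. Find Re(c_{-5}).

3/(25*pi)

Since v is real-valued, Re(c_{-5}) = (1/(2*pi)) ∫_{-pi}^{pi} v(θ) cos(-5*θ) dθ = a_{5}/2.
Split the integral at the breakpoints.
Integrating by parts (boundary term plus one more integral), an antiderivative of (2*θ - 2) cos(-5*θ) is 2*θ*sin(5*θ)/5 - 2*sin(5*θ)/5 + 2*cos(5*θ)/25; evaluating from -pi to 0: ∫_{-pi}^{0} (2*θ - 2) cos(-5*θ) dθ = (2/25) - (-2/25) = 4/25.
Integrating by parts (boundary term plus one more integral), an antiderivative of (-θ) cos(-5*θ) is -θ*sin(5*θ)/5 - cos(5*θ)/25; evaluating from 0 to pi: ∫_{0}^{pi} (-θ) cos(-5*θ) dθ = (1/25) - (-1/25) = 2/25.
So ∫_{-pi}^{pi} v(θ) cos(-5*θ) dθ = 6/25.
Hence Re(c_{-5}) = (1/(2*pi))·(6/25) = 3/(25*pi).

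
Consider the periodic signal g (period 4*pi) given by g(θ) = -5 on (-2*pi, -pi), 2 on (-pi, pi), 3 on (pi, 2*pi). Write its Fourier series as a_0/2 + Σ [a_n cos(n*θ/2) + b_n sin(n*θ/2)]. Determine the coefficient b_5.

8/(5*pi)

b_5 = (1/(2*pi)) ∫_{-2*pi}^{2*pi} g(θ) sin(5*θ/2) dθ.
Split the integral at the breakpoints.
Directly, an antiderivative of (-5) sin(5*θ/2) is 2*cos(5*θ/2); evaluating from -2*pi to -pi: ∫_{-2*pi}^{-pi} (-5) sin(5*θ/2) dθ = (0) - (-2) = 2.
Directly, an antiderivative of (2) sin(5*θ/2) is -4*cos(5*θ/2)/5; evaluating from -pi to pi: ∫_{-pi}^{pi} (2) sin(5*θ/2) dθ = (0) - (0) = 0.
Directly, an antiderivative of (3) sin(5*θ/2) is -6*cos(5*θ/2)/5; evaluating from pi to 2*pi: ∫_{pi}^{2*pi} (3) sin(5*θ/2) dθ = (6/5) - (0) = 6/5.
Summing the pieces and multiplying by (1/(2*pi)) gives b_5 = 8/(5*pi).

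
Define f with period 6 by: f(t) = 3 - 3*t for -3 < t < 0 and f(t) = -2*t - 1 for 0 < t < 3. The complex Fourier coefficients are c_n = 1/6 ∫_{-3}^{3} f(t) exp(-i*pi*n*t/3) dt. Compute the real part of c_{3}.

-1/(3*pi**2)

Since f is real-valued, Re(c_{3}) = 1/6 ∫_{-3}^{3} f(t) cos(pi*t) dt = a_{3}/2.
Split the integral at the breakpoints.
Integrating by parts (boundary term plus one more integral), an antiderivative of (3 - 3*t) cos(pi*t) is -3*t*sin(pi*t)/pi + 3*sin(pi*t)/pi - 3*cos(pi*t)/pi**2; evaluating from -3 to 0: ∫_{-3}^{0} (3 - 3*t) cos(pi*t) dt = (-3/pi**2) - (3/pi**2) = -6/pi**2.
Integrating by parts (boundary term plus one more integral), an antiderivative of (-2*t - 1) cos(pi*t) is -2*t*sin(pi*t)/pi - sin(pi*t)/pi - 2*cos(pi*t)/pi**2; evaluating from 0 to 3: ∫_{0}^{3} (-2*t - 1) cos(pi*t) dt = (2/pi**2) - (-2/pi**2) = 4/pi**2.
So ∫_{-3}^{3} f(t) cos(pi*t) dt = -2/pi**2.
Hence Re(c_{3}) = (1/6)·(-2/pi**2) = -1/(3*pi**2).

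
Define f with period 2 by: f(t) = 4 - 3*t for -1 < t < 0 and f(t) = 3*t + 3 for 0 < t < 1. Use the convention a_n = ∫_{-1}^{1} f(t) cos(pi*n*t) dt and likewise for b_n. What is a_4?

0

a_4 = ∫_{-1}^{1} f(t) cos(4*pi*t) dt.
Split the integral at the breakpoints.
Integrating by parts (boundary term plus one more integral), an antiderivative of (4 - 3*t) cos(4*pi*t) is -3*t*sin(4*pi*t)/(4*pi) + sin(4*pi*t)/pi - 3*cos(4*pi*t)/(16*pi**2); evaluating from -1 to 0: ∫_{-1}^{0} (4 - 3*t) cos(4*pi*t) dt = (-3/(16*pi**2)) - (-3/(16*pi**2)) = 0.
Integrating by parts (boundary term plus one more integral), an antiderivative of (3*t + 3) cos(4*pi*t) is 3*t*sin(4*pi*t)/(4*pi) + 3*sin(4*pi*t)/(4*pi) + 3*cos(4*pi*t)/(16*pi**2); evaluating from 0 to 1: ∫_{0}^{1} (3*t + 3) cos(4*pi*t) dt = (3/(16*pi**2)) - (3/(16*pi**2)) = 0.
Summing the pieces gives a_4 = 0.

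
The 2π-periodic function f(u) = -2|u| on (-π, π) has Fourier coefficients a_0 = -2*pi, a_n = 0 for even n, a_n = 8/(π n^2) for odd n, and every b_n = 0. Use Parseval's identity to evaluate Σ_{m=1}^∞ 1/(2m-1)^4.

Parseval: a_0^2/2 + Σ a_n^2 = (1/π) ∫_{-π}^{π} f(u)^2 du = 8*pi**2/3.
Subtract a_0^2/2 = 2*pi**2: Σ a_n^2 = 2*pi**2/3.
Only odd n contribute, with a_n^2 = 64/(π^2 n^4), so Σ_{m≥1} 1/(2m-1)^4 = π^2·(2*pi**2/3)/64 = pi**4/96.

pi**4/96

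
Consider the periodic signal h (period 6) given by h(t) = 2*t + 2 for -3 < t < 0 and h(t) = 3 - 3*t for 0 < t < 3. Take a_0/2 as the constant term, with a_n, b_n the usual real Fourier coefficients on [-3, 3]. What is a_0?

a_0 = 1/3 ∫_{-3}^{3} h(t) dt = 1/3 · (-15/2) = -5/2.

-5/2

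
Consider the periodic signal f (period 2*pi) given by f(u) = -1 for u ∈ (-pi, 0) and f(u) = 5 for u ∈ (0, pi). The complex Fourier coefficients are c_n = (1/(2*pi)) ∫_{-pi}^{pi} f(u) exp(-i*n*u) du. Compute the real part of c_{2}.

Since f is real-valued, Re(c_{2}) = (1/(2*pi)) ∫_{-pi}^{pi} f(u) cos(2*u) du = a_{2}/2.
Split the integral at the breakpoints.
Directly, an antiderivative of (-1) cos(2*u) is -sin(2*u)/2; evaluating from -pi to 0: ∫_{-pi}^{0} (-1) cos(2*u) du = (0) - (0) = 0.
Directly, an antiderivative of (5) cos(2*u) is 5*sin(2*u)/2; evaluating from 0 to pi: ∫_{0}^{pi} (5) cos(2*u) du = (0) - (0) = 0.
So ∫_{-pi}^{pi} f(u) cos(2*u) du = 0.
Hence Re(c_{2}) = (1/(2*pi))·(0) = 0.

0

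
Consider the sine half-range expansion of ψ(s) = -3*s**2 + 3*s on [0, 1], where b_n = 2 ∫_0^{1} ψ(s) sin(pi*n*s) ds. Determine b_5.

24/(125*pi**3)

b_5 = 2 ∫_0^{1} (-3*s**2 + 3*s) sin(5*pi*s) ds.
Integrating by parts twice (tabular method), an antiderivative of (-3*s**2 + 3*s) sin(5*pi*s) is 3*s**2*cos(5*pi*s)/(5*pi) - 6*s*sin(5*pi*s)/(25*pi**2) - 3*s*cos(5*pi*s)/(5*pi) + 3*sin(5*pi*s)/(25*pi**2) - 6*cos(5*pi*s)/(125*pi**3); evaluating from 0 to 1: ∫_{0}^{1} (-3*s**2 + 3*s) sin(5*pi*s) ds = (6/(125*pi**3)) - (-6/(125*pi**3)) = 12/(125*pi**3).
Hence b_5 = 2·(12/(125*pi**3)) = 24/(125*pi**3).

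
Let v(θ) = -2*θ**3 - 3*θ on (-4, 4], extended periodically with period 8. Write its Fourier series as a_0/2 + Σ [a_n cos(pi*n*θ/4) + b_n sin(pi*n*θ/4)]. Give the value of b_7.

-40/pi + 1536/(343*pi**3)

b_7 = 1/4 ∫_{-4}^{4} v(θ) sin(7*pi*θ/4) dθ.
v is odd and sin(7*pi*θ/4) is odd, so the integrand is even and b_7 = 1/2 ∫_0^{4} v(θ) sin(7*pi*θ/4) dθ.
Integrating by parts three times (tabular method), an antiderivative of (-2*θ**3 - 3*θ) sin(7*pi*θ/4) is 8*θ**3*cos(7*pi*θ/4)/(7*pi) - 96*θ**2*sin(7*pi*θ/4)/(49*pi**2) - 768*θ*cos(7*pi*θ/4)/(343*pi**3) + 12*θ*cos(7*pi*θ/4)/(7*pi) - 48*sin(7*pi*θ/4)/(49*pi**2) + 3072*sin(7*pi*θ/4)/(2401*pi**4); evaluating from 0 to 4: ∫_{0}^{4} (-2*θ**3 - 3*θ) sin(7*pi*θ/4) dθ = (-80/pi + 3072/(343*pi**3)) - (0) = -80/pi + 3072/(343*pi**3).
Hence b_7 = (1/2)·(-80/pi + 3072/(343*pi**3)) = -40/pi + 1536/(343*pi**3).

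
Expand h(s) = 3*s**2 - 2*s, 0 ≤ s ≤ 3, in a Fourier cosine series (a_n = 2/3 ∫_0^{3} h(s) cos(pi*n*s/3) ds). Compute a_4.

a_4 = 2/3 ∫_0^{3} (3*s**2 - 2*s) cos(4*pi*s/3) ds.
Integrating by parts twice (tabular method), an antiderivative of (3*s**2 - 2*s) cos(4*pi*s/3) is 9*s**2*sin(4*pi*s/3)/(4*pi) - 3*s*sin(4*pi*s/3)/(2*pi) + 27*s*cos(4*pi*s/3)/(8*pi**2) - 81*sin(4*pi*s/3)/(32*pi**3) - 9*cos(4*pi*s/3)/(8*pi**2); evaluating from 0 to 3: ∫_{0}^{3} (3*s**2 - 2*s) cos(4*pi*s/3) ds = (9/pi**2) - (-9/(8*pi**2)) = 81/(8*pi**2).
Hence a_4 = (2/3)·(81/(8*pi**2)) = 27/(4*pi**2).

27/(4*pi**2)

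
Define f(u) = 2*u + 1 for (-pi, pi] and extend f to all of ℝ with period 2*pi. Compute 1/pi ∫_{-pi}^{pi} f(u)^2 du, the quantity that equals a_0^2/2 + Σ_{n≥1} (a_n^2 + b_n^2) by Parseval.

1/pi ∫_{-pi}^{pi} f(u)^2 du = 1/pi · (2*pi + 8*pi**3/3) = 2 + 8*pi**2/3.

2 + 8*pi**2/3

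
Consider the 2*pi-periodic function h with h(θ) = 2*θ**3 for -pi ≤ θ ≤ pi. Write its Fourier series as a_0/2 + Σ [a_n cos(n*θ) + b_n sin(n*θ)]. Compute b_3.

b_3 = 1/pi ∫_{-pi}^{pi} h(θ) sin(3*θ) dθ.
h is odd and sin(3*θ) is odd, so the integrand is even and b_3 = 2/pi ∫_0^{pi} h(θ) sin(3*θ) dθ.
Integrating by parts three times (tabular method), an antiderivative of (2*θ**3) sin(3*θ) is -2*θ**3*cos(3*θ)/3 + 2*θ**2*sin(3*θ)/3 + 4*θ*cos(3*θ)/9 - 4*sin(3*θ)/27; evaluating from 0 to pi: ∫_{0}^{pi} (2*θ**3) sin(3*θ) dθ = (2*pi*(-2 + 3*pi**2)/9) - (0) = 2*pi*(-2 + 3*pi**2)/9.
Hence b_3 = (2/pi)·(2*pi*(-2 + 3*pi**2)/9) = -8/9 + 4*pi**2/3.

-8/9 + 4*pi**2/3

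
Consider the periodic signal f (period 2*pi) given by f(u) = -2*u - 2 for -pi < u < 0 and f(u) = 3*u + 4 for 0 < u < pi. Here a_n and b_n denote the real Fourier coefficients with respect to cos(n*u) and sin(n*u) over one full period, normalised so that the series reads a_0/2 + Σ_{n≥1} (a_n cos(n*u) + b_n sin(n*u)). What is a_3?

-10/(9*pi)

a_3 = 1/pi ∫_{-pi}^{pi} f(u) cos(3*u) du.
Split the integral at the breakpoints.
Integrating by parts (boundary term plus one more integral), an antiderivative of (-2*u - 2) cos(3*u) is -2*u*sin(3*u)/3 - 2*sin(3*u)/3 - 2*cos(3*u)/9; evaluating from -pi to 0: ∫_{-pi}^{0} (-2*u - 2) cos(3*u) du = (-2/9) - (2/9) = -4/9.
Integrating by parts (boundary term plus one more integral), an antiderivative of (3*u + 4) cos(3*u) is u*sin(3*u) + 4*sin(3*u)/3 + cos(3*u)/3; evaluating from 0 to pi: ∫_{0}^{pi} (3*u + 4) cos(3*u) du = (-1/3) - (1/3) = -2/3.
Summing the pieces and multiplying by (1/pi) gives a_3 = -10/(9*pi).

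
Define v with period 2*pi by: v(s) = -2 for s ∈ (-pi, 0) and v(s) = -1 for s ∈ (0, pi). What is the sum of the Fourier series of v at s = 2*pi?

-3/2

s = 2*pi differs from s = 0 by 1 full period(s), and the series is 2*pi-periodic.
At s = 0 the one-sided limits are v(0^-) = -2 and v(0^+) = -1.
By Dirichlet's theorem the series converges to their average, [(-2) + (-1)]/2 = -3/2.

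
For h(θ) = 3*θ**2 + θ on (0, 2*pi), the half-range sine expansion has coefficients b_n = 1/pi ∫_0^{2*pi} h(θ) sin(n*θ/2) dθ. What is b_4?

b_4 = 1/pi ∫_0^{2*pi} (3*θ**2 + θ) sin(2*θ) dθ.
Integrating by parts twice (tabular method), an antiderivative of (3*θ**2 + θ) sin(2*θ) is -3*θ**2*cos(2*θ)/2 + 3*θ*sin(2*θ)/2 - θ*cos(2*θ)/2 + sin(2*θ)/4 + 3*cos(2*θ)/4; evaluating from 0 to 2*pi: ∫_{0}^{2*pi} (3*θ**2 + θ) sin(2*θ) dθ = (-6*pi**2 - pi + 3/4) - (3/4) = -pi*(1 + 6*pi).
Hence b_4 = (1/pi)·(-pi*(1 + 6*pi)) = -6*pi - 1.

-6*pi - 1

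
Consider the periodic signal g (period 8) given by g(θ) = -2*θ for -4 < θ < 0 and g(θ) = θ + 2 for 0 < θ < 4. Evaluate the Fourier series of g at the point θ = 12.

7

θ = 12 differs from θ = 4 by 1 full period(s), and the series is 8-periodic.
At θ = 4 the one-sided limits are g(4^-) = 6 and g(4^+) = 8.
By Dirichlet's theorem the series converges to their average, [(6) + (8)]/2 = 7.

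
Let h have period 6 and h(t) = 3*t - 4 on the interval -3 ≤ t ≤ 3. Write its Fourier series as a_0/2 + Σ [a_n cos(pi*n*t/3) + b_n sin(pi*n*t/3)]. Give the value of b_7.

b_7 = 1/3 ∫_{-3}^{3} h(t) sin(7*pi*t/3) dt.
Integrating by parts (boundary term plus one more integral), an antiderivative of (3*t - 4) sin(7*pi*t/3) is -9*t*cos(7*pi*t/3)/(7*pi) + 27*sin(7*pi*t/3)/(49*pi**2) + 12*cos(7*pi*t/3)/(7*pi); evaluating from -3 to 3: ∫_{-3}^{3} (3*t - 4) sin(7*pi*t/3) dt = (15/(7*pi)) - (-39/(7*pi)) = 54/(7*pi).
Hence b_7 = (1/3)·(54/(7*pi)) = 18/(7*pi).

18/(7*pi)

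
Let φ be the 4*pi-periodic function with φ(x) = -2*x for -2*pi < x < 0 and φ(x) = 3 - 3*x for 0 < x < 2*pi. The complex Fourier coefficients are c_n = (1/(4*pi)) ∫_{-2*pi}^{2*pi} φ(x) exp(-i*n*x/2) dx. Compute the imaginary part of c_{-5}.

(3/5 - pi)/pi

Since φ is real-valued, Im(c_{-5}) = -(1/(4*pi)) ∫_{-2*pi}^{2*pi} φ(x) sin(-5*x/2) dx = b_{5}/2.
Split the integral at the breakpoints.
Integrating by parts (boundary term plus one more integral), an antiderivative of (-2*x) sin(-5*x/2) is -4*x*cos(5*x/2)/5 + 8*sin(5*x/2)/25; evaluating from -2*pi to 0: ∫_{-2*pi}^{0} (-2*x) sin(-5*x/2) dx = (0) - (-8*pi/5) = 8*pi/5.
Integrating by parts (boundary term plus one more integral), an antiderivative of (3 - 3*x) sin(-5*x/2) is -6*x*cos(5*x/2)/5 + 12*sin(5*x/2)/25 + 6*cos(5*x/2)/5; evaluating from 0 to 2*pi: ∫_{0}^{2*pi} (3 - 3*x) sin(-5*x/2) dx = (-6/5 + 12*pi/5) - (6/5) = -12/5 + 12*pi/5.
So ∫_{-2*pi}^{2*pi} φ(x) sin(-5*x/2) dx = -12/5 + 4*pi.
Hence Im(c_{-5}) = (-1/(4*pi))·(-12/5 + 4*pi) = (3/5 - pi)/pi.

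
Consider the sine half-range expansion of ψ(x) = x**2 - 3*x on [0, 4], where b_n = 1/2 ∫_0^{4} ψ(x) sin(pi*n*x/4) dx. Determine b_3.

b_3 = 1/2 ∫_0^{4} (x**2 - 3*x) sin(3*pi*x/4) dx.
Integrating by parts twice (tabular method), an antiderivative of (x**2 - 3*x) sin(3*pi*x/4) is -4*x**2*cos(3*pi*x/4)/(3*pi) + 32*x*sin(3*pi*x/4)/(9*pi**2) + 4*x*cos(3*pi*x/4)/pi - 16*sin(3*pi*x/4)/(3*pi**2) + 128*cos(3*pi*x/4)/(27*pi**3); evaluating from 0 to 4: ∫_{0}^{4} (x**2 - 3*x) sin(3*pi*x/4) dx = (16*(-8 + 9*pi**2)/(27*pi**3)) - (128/(27*pi**3)) = 16*(-16 + 9*pi**2)/(27*pi**3).
Hence b_3 = (1/2)·(16*(-16 + 9*pi**2)/(27*pi**3)) = 8*(-16 + 9*pi**2)/(27*pi**3).

8*(-16 + 9*pi**2)/(27*pi**3)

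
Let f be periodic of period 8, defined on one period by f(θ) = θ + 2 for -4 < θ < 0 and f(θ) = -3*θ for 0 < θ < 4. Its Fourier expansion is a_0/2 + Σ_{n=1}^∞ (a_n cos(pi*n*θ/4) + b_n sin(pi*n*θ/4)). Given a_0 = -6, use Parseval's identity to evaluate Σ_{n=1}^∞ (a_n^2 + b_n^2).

Parseval: a_0^2/2 + Σ_{n≥1} (a_n^2+b_n^2) = 1/4 ∫_{-4}^{4} f(θ)^2 dθ = 148/3.
Subtract a_0^2/2 = 18: Σ (a_n^2+b_n^2) = 94/3.

94/3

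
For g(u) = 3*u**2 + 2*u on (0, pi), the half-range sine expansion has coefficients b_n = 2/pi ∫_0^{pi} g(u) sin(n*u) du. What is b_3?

-8/(9*pi) + 4/3 + 2*pi

b_3 = 2/pi ∫_0^{pi} (3*u**2 + 2*u) sin(3*u) du.
Integrating by parts twice (tabular method), an antiderivative of (3*u**2 + 2*u) sin(3*u) is -u**2*cos(3*u) + 2*u*sin(3*u)/3 - 2*u*cos(3*u)/3 + 2*sin(3*u)/9 + 2*cos(3*u)/9; evaluating from 0 to pi: ∫_{0}^{pi} (3*u**2 + 2*u) sin(3*u) du = (-2/9 + 2*pi/3 + pi**2) - (2/9) = -4/9 + 2*pi/3 + pi**2.
Hence b_3 = (2/pi)·(-4/9 + 2*pi/3 + pi**2) = -8/(9*pi) + 4/3 + 2*pi.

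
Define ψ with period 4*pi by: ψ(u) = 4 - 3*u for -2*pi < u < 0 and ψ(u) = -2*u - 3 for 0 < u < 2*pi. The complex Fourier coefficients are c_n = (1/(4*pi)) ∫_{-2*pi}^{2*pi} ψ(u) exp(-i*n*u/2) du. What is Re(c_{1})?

-2/pi

Since ψ is real-valued, Re(c_{1}) = (1/(4*pi)) ∫_{-2*pi}^{2*pi} ψ(u) cos(u/2) du = a_{1}/2.
Split the integral at the breakpoints.
Integrating by parts (boundary term plus one more integral), an antiderivative of (4 - 3*u) cos(u/2) is -6*u*sin(u/2) + 8*sin(u/2) - 12*cos(u/2); evaluating from -2*pi to 0: ∫_{-2*pi}^{0} (4 - 3*u) cos(u/2) du = (-12) - (12) = -24.
Integrating by parts (boundary term plus one more integral), an antiderivative of (-2*u - 3) cos(u/2) is -4*u*sin(u/2) - 6*sin(u/2) - 8*cos(u/2); evaluating from 0 to 2*pi: ∫_{0}^{2*pi} (-2*u - 3) cos(u/2) du = (8) - (-8) = 16.
So ∫_{-2*pi}^{2*pi} ψ(u) cos(u/2) du = -8.
Hence Re(c_{1}) = (1/(4*pi))·(-8) = -2/pi.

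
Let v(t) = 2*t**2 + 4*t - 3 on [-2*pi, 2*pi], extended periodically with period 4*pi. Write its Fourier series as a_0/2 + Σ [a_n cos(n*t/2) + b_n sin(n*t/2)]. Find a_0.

a_0 = (1/(2*pi)) ∫_{-2*pi}^{2*pi} v(t) dt = (1/(2*pi)) · (-12*pi + 32*pi**3/3) = -6 + 16*pi**2/3.

-6 + 16*pi**2/3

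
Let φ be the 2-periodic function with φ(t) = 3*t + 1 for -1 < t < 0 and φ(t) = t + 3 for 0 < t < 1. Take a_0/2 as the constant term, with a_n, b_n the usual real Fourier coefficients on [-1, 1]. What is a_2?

a_2 = ∫_{-1}^{1} φ(t) cos(2*pi*t) dt.
Split the integral at the breakpoints.
Integrating by parts (boundary term plus one more integral), an antiderivative of (3*t + 1) cos(2*pi*t) is 3*t*sin(2*pi*t)/(2*pi) + sin(2*pi*t)/(2*pi) + 3*cos(2*pi*t)/(4*pi**2); evaluating from -1 to 0: ∫_{-1}^{0} (3*t + 1) cos(2*pi*t) dt = (3/(4*pi**2)) - (3/(4*pi**2)) = 0.
Integrating by parts (boundary term plus one more integral), an antiderivative of (t + 3) cos(2*pi*t) is t*sin(2*pi*t)/(2*pi) + 3*sin(2*pi*t)/(2*pi) + cos(2*pi*t)/(4*pi**2); evaluating from 0 to 1: ∫_{0}^{1} (t + 3) cos(2*pi*t) dt = (1/(4*pi**2)) - (1/(4*pi**2)) = 0.
Summing the pieces gives a_2 = 0.

0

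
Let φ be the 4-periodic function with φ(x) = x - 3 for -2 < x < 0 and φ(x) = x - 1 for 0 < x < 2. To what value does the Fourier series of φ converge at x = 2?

-2

At x = 2 the one-sided limits are φ(2^-) = 1 and φ(2^+) = -5.
By Dirichlet's theorem the series converges to their average, [(1) + (-5)]/2 = -2.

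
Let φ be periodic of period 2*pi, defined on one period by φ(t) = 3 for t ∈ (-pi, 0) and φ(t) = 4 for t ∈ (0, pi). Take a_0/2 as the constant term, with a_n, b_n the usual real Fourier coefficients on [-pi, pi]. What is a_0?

7

a_0 = 1/pi ∫_{-pi}^{pi} φ(t) dt = 1/pi · (7*pi) = 7.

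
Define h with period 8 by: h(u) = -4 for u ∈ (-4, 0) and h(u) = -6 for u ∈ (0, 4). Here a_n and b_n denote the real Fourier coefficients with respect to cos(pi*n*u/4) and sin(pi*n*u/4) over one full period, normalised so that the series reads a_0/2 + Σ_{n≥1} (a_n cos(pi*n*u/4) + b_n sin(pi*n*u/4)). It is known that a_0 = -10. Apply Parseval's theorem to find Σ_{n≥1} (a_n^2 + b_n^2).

Parseval: a_0^2/2 + Σ_{n≥1} (a_n^2+b_n^2) = 1/4 ∫_{-4}^{4} h(u)^2 du = 52.
Subtract a_0^2/2 = 50: Σ (a_n^2+b_n^2) = 2.

2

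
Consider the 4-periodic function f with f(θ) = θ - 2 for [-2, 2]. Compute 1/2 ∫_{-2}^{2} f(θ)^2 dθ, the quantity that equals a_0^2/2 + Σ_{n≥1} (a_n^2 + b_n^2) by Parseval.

1/2 ∫_{-2}^{2} f(θ)^2 dθ = 1/2 · (64/3) = 32/3.

32/3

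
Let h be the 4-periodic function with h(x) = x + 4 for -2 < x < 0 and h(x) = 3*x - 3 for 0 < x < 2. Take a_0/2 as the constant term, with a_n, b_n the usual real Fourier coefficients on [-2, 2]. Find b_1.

-6/pi

b_1 = 1/2 ∫_{-2}^{2} h(x) sin(pi*x/2) dx.
Split the integral at the breakpoints.
Integrating by parts (boundary term plus one more integral), an antiderivative of (x + 4) sin(pi*x/2) is -2*x*cos(pi*x/2)/pi + 4*sin(pi*x/2)/pi**2 - 8*cos(pi*x/2)/pi; evaluating from -2 to 0: ∫_{-2}^{0} (x + 4) sin(pi*x/2) dx = (-8/pi) - (4/pi) = -12/pi.
Integrating by parts (boundary term plus one more integral), an antiderivative of (3*x - 3) sin(pi*x/2) is -6*x*cos(pi*x/2)/pi + 12*sin(pi*x/2)/pi**2 + 6*cos(pi*x/2)/pi; evaluating from 0 to 2: ∫_{0}^{2} (3*x - 3) sin(pi*x/2) dx = (6/pi) - (6/pi) = 0.
Summing the pieces and multiplying by (1/2) gives b_1 = -6/pi.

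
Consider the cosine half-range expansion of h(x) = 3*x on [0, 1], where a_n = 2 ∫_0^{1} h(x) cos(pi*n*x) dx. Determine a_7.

-12/(49*pi**2)

a_7 = 2 ∫_0^{1} (3*x) cos(7*pi*x) dx.
Integrating by parts (boundary term plus one more integral), an antiderivative of (3*x) cos(7*pi*x) is 3*x*sin(7*pi*x)/(7*pi) + 3*cos(7*pi*x)/(49*pi**2); evaluating from 0 to 1: ∫_{0}^{1} (3*x) cos(7*pi*x) dx = (-3/(49*pi**2)) - (3/(49*pi**2)) = -6/(49*pi**2).
Hence a_7 = 2·(-6/(49*pi**2)) = -12/(49*pi**2).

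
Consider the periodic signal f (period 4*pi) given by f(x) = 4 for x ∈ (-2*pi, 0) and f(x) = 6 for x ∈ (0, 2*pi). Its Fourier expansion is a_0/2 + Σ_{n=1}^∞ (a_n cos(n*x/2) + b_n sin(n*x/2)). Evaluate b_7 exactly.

4/(7*pi)

b_7 = (1/(2*pi)) ∫_{-2*pi}^{2*pi} f(x) sin(7*x/2) dx.
Split the integral at the breakpoints.
Directly, an antiderivative of (4) sin(7*x/2) is -8*cos(7*x/2)/7; evaluating from -2*pi to 0: ∫_{-2*pi}^{0} (4) sin(7*x/2) dx = (-8/7) - (8/7) = -16/7.
Directly, an antiderivative of (6) sin(7*x/2) is -12*cos(7*x/2)/7; evaluating from 0 to 2*pi: ∫_{0}^{2*pi} (6) sin(7*x/2) dx = (12/7) - (-12/7) = 24/7.
Summing the pieces and multiplying by (1/(2*pi)) gives b_7 = 4/(7*pi).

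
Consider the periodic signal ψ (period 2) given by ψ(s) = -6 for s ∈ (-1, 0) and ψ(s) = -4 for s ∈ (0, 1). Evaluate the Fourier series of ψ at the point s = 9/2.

-4

s = 9/2 differs from s = 1/2 by 2 full period(s), and the series is 2-periodic.
ψ is continuous at s = 1/2 with value -4, so the series converges to -4 there.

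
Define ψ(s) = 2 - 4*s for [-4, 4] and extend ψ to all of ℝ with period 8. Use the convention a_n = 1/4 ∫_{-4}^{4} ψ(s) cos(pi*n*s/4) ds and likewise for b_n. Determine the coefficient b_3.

b_3 = 1/4 ∫_{-4}^{4} ψ(s) sin(3*pi*s/4) ds.
Integrating by parts (boundary term plus one more integral), an antiderivative of (2 - 4*s) sin(3*pi*s/4) is 16*s*cos(3*pi*s/4)/(3*pi) - 64*sin(3*pi*s/4)/(9*pi**2) - 8*cos(3*pi*s/4)/(3*pi); evaluating from -4 to 4: ∫_{-4}^{4} (2 - 4*s) sin(3*pi*s/4) ds = (-56/(3*pi)) - (24/pi) = -128/(3*pi).
Hence b_3 = (1/4)·(-128/(3*pi)) = -32/(3*pi).

-32/(3*pi)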